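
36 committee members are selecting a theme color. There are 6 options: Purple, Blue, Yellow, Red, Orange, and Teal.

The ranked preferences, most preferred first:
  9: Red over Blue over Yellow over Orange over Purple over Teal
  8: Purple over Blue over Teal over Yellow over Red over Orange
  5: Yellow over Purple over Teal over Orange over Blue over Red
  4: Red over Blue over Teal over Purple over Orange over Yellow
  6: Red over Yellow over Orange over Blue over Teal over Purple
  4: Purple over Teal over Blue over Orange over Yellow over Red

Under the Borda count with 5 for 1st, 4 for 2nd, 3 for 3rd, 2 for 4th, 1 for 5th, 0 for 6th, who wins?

Blue

Purple: 9×1 + 8×5 + 5×4 + 4×2 + 6×0 + 4×5 = 97
Blue: 9×4 + 8×4 + 5×1 + 4×4 + 6×2 + 4×3 = 113
Yellow: 9×3 + 8×2 + 5×5 + 4×0 + 6×4 + 4×1 = 96
Red: 9×5 + 8×1 + 5×0 + 4×5 + 6×5 + 4×0 = 103
Orange: 9×2 + 8×0 + 5×2 + 4×1 + 6×3 + 4×2 = 58
Teal: 9×0 + 8×3 + 5×3 + 4×3 + 6×1 + 4×4 = 73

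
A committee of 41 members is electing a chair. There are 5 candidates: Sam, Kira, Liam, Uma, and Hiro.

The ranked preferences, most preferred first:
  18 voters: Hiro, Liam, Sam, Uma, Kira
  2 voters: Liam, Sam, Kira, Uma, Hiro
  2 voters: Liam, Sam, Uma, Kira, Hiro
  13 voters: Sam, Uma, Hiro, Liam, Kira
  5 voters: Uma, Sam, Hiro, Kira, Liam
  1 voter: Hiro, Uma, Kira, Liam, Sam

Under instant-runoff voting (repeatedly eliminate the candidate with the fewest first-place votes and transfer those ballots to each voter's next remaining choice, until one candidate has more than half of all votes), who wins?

Sam

Round 1: Sam 13, Kira 0, Liam 4, Uma 5, Hiro 19. Kira eliminated.
Round 2: Sam 13, Liam 4, Uma 5, Hiro 19. Liam eliminated.
Round 3: Sam 17, Uma 5, Hiro 19. Uma eliminated.
Round 4: Sam 22, Hiro 19. Sam has a majority (≥21).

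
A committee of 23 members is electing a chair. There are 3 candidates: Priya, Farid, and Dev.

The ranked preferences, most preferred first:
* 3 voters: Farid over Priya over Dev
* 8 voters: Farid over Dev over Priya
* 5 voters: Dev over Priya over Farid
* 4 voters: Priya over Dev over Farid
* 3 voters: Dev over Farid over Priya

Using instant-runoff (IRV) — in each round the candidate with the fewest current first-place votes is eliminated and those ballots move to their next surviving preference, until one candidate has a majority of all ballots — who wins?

Dev

Round 1: Priya 4, Farid 11, Dev 8. Priya eliminated.
Round 2: Farid 11, Dev 12. Dev has a majority (≥12).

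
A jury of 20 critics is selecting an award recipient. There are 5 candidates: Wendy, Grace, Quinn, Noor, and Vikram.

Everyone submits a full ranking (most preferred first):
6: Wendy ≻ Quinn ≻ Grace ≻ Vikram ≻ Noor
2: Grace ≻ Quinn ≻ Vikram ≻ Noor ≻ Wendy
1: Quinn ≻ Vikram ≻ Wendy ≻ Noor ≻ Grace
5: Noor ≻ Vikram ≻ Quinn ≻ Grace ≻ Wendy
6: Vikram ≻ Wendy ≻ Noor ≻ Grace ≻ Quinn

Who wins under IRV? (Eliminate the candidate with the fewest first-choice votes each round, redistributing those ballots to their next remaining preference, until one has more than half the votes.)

Round 1: Wendy 6, Grace 2, Quinn 1, Noor 5, Vikram 6. Quinn eliminated.
Round 2: Wendy 6, Grace 2, Noor 5, Vikram 7. Grace eliminated.
Round 3: Wendy 6, Noor 5, Vikram 9. Noor eliminated.
Round 4: Wendy 6, Vikram 14. Vikram has a majority (≥11).

Vikram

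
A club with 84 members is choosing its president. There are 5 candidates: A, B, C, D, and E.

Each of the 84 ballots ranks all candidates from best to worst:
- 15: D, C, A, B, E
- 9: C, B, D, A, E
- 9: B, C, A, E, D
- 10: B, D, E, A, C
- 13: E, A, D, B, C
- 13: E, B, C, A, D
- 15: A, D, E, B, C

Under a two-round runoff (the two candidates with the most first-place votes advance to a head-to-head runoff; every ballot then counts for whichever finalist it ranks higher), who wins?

Round 1 first-place votes: A 15, B 19, C 9, D 15, E 26. E and B advance.
Runoff: E is ranked above B on 41 ballots, B above E on 43.

B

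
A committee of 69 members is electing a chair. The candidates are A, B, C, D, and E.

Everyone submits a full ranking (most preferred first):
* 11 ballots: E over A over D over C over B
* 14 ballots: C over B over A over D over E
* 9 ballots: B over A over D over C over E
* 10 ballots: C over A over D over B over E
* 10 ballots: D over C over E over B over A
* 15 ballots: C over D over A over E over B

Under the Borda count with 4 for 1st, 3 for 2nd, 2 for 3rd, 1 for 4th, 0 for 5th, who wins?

C

A: 11×3 + 14×2 + 9×3 + 10×3 + 10×0 + 15×2 = 148
B: 11×0 + 14×3 + 9×4 + 10×1 + 10×1 + 15×0 = 98
C: 11×1 + 14×4 + 9×1 + 10×4 + 10×3 + 15×4 = 206
D: 11×2 + 14×1 + 9×2 + 10×2 + 10×4 + 15×3 = 159
E: 11×4 + 14×0 + 9×0 + 10×0 + 10×2 + 15×1 = 79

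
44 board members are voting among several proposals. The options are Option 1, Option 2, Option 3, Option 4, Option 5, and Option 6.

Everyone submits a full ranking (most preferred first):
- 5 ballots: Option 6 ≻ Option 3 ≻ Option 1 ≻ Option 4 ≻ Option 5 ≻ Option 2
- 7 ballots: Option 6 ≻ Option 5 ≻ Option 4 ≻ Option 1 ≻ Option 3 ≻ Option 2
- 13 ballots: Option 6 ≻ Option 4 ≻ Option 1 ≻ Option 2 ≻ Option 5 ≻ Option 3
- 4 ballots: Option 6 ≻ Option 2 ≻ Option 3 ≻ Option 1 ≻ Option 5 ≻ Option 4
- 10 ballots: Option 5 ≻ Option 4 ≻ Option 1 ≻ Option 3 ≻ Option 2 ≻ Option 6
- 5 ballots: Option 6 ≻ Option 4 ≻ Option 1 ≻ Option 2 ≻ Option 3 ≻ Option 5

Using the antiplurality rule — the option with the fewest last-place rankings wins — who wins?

Last-place votes: Option 1 0, Option 2 12, Option 3 13, Option 4 4, Option 5 5, Option 6 10.

Option 1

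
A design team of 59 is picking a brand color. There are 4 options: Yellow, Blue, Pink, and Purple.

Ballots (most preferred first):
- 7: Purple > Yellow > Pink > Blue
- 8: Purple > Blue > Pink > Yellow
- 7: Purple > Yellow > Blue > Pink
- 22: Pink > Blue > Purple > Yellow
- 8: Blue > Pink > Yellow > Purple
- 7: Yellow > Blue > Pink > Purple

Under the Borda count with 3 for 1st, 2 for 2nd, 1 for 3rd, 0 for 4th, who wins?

Yellow: 7×2 + 8×0 + 7×2 + 22×0 + 8×1 + 7×3 = 57
Blue: 7×0 + 8×2 + 7×1 + 22×2 + 8×3 + 7×2 = 105
Pink: 7×1 + 8×1 + 7×0 + 22×3 + 8×2 + 7×1 = 104
Purple: 7×3 + 8×3 + 7×3 + 22×1 + 8×0 + 7×0 = 88

Blue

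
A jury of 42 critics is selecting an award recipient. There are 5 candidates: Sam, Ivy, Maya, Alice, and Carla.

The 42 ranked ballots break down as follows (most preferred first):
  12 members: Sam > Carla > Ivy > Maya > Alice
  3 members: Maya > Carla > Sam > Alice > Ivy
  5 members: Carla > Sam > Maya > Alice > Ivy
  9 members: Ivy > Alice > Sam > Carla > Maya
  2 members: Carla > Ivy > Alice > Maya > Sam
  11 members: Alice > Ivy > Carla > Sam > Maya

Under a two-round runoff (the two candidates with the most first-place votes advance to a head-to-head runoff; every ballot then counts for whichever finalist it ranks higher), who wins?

Round 1 first-place votes: Sam 12, Ivy 9, Maya 3, Alice 11, Carla 7. Sam and Alice advance.
Runoff: Sam is ranked above Alice on 20 ballots, Alice above Sam on 22.

Alice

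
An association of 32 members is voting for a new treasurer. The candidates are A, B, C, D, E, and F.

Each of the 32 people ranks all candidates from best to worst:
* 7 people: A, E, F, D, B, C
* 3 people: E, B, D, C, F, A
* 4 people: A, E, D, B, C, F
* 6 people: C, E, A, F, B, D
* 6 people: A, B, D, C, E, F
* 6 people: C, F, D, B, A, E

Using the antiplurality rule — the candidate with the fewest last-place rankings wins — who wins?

B

Last-place votes: A 3, B 0, C 7, D 6, E 6, F 10.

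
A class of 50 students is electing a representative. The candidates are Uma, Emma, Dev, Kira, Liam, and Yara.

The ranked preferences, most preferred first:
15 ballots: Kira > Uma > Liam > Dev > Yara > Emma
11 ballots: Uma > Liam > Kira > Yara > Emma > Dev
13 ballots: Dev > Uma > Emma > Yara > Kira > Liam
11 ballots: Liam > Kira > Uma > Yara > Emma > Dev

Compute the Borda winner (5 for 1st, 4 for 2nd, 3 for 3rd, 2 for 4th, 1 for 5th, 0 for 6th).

Uma

Uma: 15×4 + 11×5 + 13×4 + 11×3 = 200
Emma: 15×0 + 11×1 + 13×3 + 11×1 = 61
Dev: 15×2 + 11×0 + 13×5 + 11×0 = 95
Kira: 15×5 + 11×3 + 13×1 + 11×4 = 165
Liam: 15×3 + 11×4 + 13×0 + 11×5 = 144
Yara: 15×1 + 11×2 + 13×2 + 11×2 = 85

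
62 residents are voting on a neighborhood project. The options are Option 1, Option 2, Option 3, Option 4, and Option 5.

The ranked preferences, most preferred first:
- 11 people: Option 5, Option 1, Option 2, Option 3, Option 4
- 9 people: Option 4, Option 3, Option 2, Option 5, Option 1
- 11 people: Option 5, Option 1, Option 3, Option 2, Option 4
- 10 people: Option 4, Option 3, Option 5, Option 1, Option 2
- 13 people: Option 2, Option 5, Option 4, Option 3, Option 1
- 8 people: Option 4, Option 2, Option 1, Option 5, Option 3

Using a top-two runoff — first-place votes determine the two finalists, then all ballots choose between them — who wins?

Round 1 first-place votes: Option 1 0, Option 2 13, Option 3 0, Option 4 27, Option 5 22. Option 4 and Option 5 advance.
Runoff: Option 4 is ranked above Option 5 on 27 ballots, Option 5 above Option 4 on 35.

Option 5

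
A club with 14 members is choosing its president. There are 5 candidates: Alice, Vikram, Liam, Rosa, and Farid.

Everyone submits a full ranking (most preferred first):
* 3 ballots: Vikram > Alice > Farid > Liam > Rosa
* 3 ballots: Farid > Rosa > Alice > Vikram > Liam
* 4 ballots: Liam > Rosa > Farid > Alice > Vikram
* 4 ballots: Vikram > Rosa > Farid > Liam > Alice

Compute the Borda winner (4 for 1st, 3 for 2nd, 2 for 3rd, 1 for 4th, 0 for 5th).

Farid

Alice: 3×3 + 3×2 + 4×1 + 4×0 = 19
Vikram: 3×4 + 3×1 + 4×0 + 4×4 = 31
Liam: 3×1 + 3×0 + 4×4 + 4×1 = 23
Rosa: 3×0 + 3×3 + 4×3 + 4×3 = 33
Farid: 3×2 + 3×4 + 4×2 + 4×2 = 34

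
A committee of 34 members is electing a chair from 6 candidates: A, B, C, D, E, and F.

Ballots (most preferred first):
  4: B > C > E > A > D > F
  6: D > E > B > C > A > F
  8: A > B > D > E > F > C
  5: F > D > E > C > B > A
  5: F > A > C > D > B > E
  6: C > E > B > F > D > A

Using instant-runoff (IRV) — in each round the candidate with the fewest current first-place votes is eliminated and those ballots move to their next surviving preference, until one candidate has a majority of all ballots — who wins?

Round 1: A 8, B 4, C 6, D 6, E 0, F 10. E eliminated.
Round 2: A 8, B 4, C 6, D 6, F 10. B eliminated.
Round 3: A 8, C 10, D 6, F 10. D eliminated.
Round 4: A 8, C 16, F 10. A eliminated.
Round 5: C 16, F 18. F has a majority (≥18).

F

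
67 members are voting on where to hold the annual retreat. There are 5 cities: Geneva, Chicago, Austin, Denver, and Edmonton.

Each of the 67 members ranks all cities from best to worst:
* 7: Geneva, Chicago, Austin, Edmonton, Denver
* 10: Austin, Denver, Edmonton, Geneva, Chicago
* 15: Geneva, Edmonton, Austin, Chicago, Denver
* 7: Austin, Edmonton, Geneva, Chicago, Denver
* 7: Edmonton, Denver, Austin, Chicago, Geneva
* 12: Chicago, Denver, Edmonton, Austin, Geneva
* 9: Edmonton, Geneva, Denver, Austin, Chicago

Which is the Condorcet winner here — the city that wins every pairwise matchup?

Edmonton vs Geneva: 45–22
Edmonton vs Chicago: 48–19
Edmonton vs Austin: 43–24
Edmonton vs Denver: 45–22
Edmonton beats every other city.

Edmonton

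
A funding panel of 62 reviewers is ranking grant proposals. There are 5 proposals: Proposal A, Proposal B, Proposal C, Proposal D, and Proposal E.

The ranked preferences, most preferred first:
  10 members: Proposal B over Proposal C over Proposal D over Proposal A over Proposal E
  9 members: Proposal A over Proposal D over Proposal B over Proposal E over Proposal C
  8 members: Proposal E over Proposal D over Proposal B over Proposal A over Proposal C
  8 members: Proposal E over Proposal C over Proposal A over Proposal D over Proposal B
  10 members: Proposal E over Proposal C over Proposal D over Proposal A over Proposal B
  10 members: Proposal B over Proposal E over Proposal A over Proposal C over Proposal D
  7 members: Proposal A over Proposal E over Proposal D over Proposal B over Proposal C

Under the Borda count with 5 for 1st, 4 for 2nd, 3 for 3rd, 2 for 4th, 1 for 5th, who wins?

Proposal A: 10×2 + 9×5 + 8×2 + 8×3 + 10×2 + 10×3 + 7×5 = 190
Proposal B: 10×5 + 9×3 + 8×3 + 8×1 + 10×1 + 10×5 + 7×2 = 183
Proposal C: 10×4 + 9×1 + 8×1 + 8×4 + 10×4 + 10×2 + 7×1 = 156
Proposal D: 10×3 + 9×4 + 8×4 + 8×2 + 10×3 + 10×1 + 7×3 = 175
Proposal E: 10×1 + 9×2 + 8×5 + 8×5 + 10×5 + 10×4 + 7×4 = 226

Proposal E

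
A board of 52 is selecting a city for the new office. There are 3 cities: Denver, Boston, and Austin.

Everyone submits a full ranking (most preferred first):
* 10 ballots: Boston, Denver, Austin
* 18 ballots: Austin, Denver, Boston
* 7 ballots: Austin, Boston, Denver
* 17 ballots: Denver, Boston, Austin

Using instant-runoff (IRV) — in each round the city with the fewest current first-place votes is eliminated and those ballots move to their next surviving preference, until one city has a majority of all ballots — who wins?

Denver

Round 1: Denver 17, Boston 10, Austin 25. Boston eliminated.
Round 2: Denver 27, Austin 25. Denver has a majority (≥27).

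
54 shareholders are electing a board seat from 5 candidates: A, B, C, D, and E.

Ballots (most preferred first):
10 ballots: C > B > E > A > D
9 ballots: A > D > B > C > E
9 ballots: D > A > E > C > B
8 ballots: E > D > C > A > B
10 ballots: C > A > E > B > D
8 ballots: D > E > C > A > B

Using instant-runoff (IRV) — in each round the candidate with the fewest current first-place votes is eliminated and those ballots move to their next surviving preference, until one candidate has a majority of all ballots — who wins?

Round 1: A 9, B 0, C 20, D 17, E 8. B eliminated.
Round 2: A 9, C 20, D 17, E 8. E eliminated.
Round 3: A 9, C 20, D 25. A eliminated.
Round 4: C 20, D 34. D has a majority (≥28).

D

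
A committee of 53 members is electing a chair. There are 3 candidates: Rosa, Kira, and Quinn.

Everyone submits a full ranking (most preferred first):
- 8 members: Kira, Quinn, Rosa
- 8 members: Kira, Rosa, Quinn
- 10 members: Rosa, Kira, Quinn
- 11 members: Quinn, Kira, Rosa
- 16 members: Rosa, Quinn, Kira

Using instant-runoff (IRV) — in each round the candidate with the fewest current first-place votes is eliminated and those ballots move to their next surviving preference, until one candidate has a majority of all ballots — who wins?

Round 1: Rosa 26, Kira 16, Quinn 11. Quinn eliminated.
Round 2: Rosa 26, Kira 27. Kira has a majority (≥27).

Kira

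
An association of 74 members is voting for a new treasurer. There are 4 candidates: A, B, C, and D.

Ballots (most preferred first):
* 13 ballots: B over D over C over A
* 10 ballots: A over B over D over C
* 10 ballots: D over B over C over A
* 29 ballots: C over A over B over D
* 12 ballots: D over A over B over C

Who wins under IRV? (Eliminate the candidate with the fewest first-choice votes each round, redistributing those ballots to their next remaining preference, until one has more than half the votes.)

B

Round 1: A 10, B 13, C 29, D 22. A eliminated.
Round 2: B 23, C 29, D 22. D eliminated.
Round 3: B 45, C 29. B has a majority (≥38).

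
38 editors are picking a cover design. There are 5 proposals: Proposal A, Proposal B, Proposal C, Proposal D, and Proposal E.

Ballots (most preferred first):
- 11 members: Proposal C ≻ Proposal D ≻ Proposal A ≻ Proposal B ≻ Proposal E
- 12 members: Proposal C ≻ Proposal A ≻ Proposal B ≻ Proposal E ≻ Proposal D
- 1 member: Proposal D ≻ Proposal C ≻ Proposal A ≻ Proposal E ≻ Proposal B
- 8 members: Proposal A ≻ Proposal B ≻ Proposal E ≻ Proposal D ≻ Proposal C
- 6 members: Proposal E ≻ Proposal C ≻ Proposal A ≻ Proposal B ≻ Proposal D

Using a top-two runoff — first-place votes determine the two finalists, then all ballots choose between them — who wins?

Round 1 first-place votes: Proposal A 8, Proposal B 0, Proposal C 23, Proposal D 1, Proposal E 6. Proposal C and Proposal A advance.
Runoff: Proposal C is ranked above Proposal A on 30 ballots, Proposal A above Proposal C on 8.

Proposal C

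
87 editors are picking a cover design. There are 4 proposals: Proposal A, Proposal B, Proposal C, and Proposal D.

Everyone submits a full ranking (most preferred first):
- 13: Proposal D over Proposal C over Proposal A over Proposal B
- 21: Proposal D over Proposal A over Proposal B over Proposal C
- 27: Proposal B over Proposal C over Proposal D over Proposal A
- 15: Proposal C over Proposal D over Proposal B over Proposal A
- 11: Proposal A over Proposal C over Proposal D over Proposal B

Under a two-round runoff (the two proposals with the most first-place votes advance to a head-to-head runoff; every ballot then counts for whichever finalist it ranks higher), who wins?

Round 1 first-place votes: Proposal A 11, Proposal B 27, Proposal C 15, Proposal D 34. Proposal D and Proposal B advance.
Runoff: Proposal D is ranked above Proposal B on 60 ballots, Proposal B above Proposal D on 27.

Proposal D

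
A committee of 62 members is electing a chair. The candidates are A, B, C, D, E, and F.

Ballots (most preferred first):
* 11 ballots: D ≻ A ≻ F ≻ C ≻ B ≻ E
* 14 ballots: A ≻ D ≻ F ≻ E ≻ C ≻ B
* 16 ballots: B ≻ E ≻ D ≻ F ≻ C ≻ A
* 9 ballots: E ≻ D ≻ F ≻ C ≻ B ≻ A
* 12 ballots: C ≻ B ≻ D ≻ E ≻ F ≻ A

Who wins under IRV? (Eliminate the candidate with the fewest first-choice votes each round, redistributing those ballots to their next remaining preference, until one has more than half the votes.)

D

Round 1: A 14, B 16, C 12, D 11, E 9, F 0. F eliminated.
Round 2: A 14, B 16, C 12, D 11, E 9. E eliminated.
Round 3: A 14, B 16, C 12, D 20. C eliminated.
Round 4: A 14, B 28, D 20. A eliminated.
Round 5: B 28, D 34. D has a majority (≥32).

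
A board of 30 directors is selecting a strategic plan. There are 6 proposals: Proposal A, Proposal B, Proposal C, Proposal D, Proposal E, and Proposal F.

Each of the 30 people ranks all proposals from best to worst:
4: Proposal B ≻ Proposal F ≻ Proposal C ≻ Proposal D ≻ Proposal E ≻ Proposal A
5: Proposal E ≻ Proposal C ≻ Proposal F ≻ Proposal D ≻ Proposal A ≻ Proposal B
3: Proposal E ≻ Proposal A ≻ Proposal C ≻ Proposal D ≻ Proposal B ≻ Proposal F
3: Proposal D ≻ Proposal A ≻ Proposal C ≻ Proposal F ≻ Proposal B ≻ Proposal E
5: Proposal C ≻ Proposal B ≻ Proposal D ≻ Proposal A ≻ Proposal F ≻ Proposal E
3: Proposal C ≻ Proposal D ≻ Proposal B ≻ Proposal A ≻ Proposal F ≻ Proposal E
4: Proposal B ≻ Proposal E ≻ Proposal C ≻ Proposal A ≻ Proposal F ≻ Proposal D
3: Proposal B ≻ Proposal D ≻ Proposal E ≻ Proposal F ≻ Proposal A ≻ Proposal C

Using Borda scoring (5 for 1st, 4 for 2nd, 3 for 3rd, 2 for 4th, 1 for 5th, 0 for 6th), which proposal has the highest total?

Proposal C

Proposal A: 4×0 + 5×1 + 3×4 + 3×4 + 5×2 + 3×2 + 4×2 + 3×1 = 56
Proposal B: 4×5 + 5×0 + 3×1 + 3×1 + 5×4 + 3×3 + 4×5 + 3×5 = 90
Proposal C: 4×3 + 5×4 + 3×3 + 3×3 + 5×5 + 3×5 + 4×3 + 3×0 = 102
Proposal D: 4×2 + 5×2 + 3×2 + 3×5 + 5×3 + 3×4 + 4×0 + 3×4 = 78
Proposal E: 4×1 + 5×5 + 3×5 + 3×0 + 5×0 + 3×0 + 4×4 + 3×3 = 69
Proposal F: 4×4 + 5×3 + 3×0 + 3×2 + 5×1 + 3×1 + 4×1 + 3×2 = 55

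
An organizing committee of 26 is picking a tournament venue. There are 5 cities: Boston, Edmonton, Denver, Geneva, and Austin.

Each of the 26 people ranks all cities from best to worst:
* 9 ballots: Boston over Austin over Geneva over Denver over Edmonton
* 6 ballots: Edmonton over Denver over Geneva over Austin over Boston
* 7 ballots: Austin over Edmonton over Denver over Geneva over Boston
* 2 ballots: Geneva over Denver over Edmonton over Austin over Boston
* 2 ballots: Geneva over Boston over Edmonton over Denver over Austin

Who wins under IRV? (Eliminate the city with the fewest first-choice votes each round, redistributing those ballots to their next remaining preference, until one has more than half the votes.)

Edmonton

Round 1: Boston 9, Edmonton 6, Denver 0, Geneva 4, Austin 7. Denver eliminated.
Round 2: Boston 9, Edmonton 6, Geneva 4, Austin 7. Geneva eliminated.
Round 3: Boston 11, Edmonton 8, Austin 7. Austin eliminated.
Round 4: Boston 11, Edmonton 15. Edmonton has a majority (≥14).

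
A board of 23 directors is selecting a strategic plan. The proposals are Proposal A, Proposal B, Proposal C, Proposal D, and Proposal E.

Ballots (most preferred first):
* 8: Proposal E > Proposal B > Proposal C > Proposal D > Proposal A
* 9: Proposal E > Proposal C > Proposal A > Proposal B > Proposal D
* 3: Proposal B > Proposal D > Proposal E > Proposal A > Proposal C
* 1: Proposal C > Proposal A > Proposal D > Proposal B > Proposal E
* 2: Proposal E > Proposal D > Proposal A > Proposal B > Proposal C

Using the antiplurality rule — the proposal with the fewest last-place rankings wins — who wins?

Proposal B

Last-place votes: Proposal A 8, Proposal B 0, Proposal C 5, Proposal D 9, Proposal E 1.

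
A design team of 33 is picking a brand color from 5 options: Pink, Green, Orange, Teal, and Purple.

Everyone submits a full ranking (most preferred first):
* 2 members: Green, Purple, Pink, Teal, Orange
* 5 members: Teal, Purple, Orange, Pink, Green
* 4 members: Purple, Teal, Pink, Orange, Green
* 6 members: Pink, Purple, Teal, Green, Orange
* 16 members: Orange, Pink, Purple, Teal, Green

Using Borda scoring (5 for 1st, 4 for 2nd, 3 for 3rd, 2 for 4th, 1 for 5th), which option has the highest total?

Pink: 2×3 + 5×2 + 4×3 + 6×5 + 16×4 = 122
Green: 2×5 + 5×1 + 4×1 + 6×2 + 16×1 = 47
Orange: 2×1 + 5×3 + 4×2 + 6×1 + 16×5 = 111
Teal: 2×2 + 5×5 + 4×4 + 6×3 + 16×2 = 95
Purple: 2×4 + 5×4 + 4×5 + 6×4 + 16×3 = 120

Pink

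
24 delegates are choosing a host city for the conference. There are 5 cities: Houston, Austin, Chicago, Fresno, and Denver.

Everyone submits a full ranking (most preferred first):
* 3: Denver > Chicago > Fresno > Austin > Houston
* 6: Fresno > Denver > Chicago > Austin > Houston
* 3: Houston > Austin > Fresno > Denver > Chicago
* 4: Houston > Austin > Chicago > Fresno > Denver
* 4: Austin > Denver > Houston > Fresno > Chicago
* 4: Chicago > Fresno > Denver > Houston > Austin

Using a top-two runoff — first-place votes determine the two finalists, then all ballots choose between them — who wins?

Fresno

Round 1 first-place votes: Houston 7, Austin 4, Chicago 4, Fresno 6, Denver 3. Houston and Fresno advance.
Runoff: Houston is ranked above Fresno on 11 ballots, Fresno above Houston on 13.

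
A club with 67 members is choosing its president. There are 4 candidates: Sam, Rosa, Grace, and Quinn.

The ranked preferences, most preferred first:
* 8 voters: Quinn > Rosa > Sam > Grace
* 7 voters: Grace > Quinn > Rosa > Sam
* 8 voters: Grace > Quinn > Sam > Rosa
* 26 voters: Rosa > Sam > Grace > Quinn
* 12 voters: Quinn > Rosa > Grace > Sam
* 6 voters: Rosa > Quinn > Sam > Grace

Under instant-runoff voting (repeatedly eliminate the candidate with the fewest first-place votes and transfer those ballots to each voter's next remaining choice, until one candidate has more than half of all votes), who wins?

Round 1: Sam 0, Rosa 32, Grace 15, Quinn 20. Sam eliminated.
Round 2: Rosa 32, Grace 15, Quinn 20. Grace eliminated.
Round 3: Rosa 32, Quinn 35. Quinn has a majority (≥34).

Quinn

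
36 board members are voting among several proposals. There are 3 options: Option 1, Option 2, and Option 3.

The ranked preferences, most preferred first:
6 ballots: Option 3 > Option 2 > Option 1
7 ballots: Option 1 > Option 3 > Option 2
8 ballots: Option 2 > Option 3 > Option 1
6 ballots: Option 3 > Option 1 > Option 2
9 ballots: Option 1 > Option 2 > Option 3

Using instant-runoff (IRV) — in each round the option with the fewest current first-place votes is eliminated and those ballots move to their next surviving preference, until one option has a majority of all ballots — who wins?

Round 1: Option 1 16, Option 2 8, Option 3 12. Option 2 eliminated.
Round 2: Option 1 16, Option 3 20. Option 3 has a majority (≥19).

Option 3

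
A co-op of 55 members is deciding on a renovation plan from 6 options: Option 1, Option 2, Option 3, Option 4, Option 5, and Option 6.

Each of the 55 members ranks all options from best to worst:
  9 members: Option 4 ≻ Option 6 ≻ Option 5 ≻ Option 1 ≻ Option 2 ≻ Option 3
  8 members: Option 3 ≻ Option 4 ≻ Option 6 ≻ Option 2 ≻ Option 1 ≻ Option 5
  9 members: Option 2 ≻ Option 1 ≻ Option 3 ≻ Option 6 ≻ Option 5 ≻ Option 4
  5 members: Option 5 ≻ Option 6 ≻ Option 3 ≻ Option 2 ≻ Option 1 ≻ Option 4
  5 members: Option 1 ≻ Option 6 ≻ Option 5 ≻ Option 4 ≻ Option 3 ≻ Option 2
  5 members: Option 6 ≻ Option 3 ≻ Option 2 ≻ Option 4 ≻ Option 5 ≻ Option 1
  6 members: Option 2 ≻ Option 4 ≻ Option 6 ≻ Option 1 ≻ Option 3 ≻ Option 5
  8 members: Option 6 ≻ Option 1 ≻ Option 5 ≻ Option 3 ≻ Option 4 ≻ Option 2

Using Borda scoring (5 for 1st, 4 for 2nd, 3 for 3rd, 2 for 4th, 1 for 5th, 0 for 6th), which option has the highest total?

Option 6

Option 1: 9×2 + 8×1 + 9×4 + 5×1 + 5×5 + 5×0 + 6×2 + 8×4 = 136
Option 2: 9×1 + 8×2 + 9×5 + 5×2 + 5×0 + 5×3 + 6×5 + 8×0 = 125
Option 3: 9×0 + 8×5 + 9×3 + 5×3 + 5×1 + 5×4 + 6×1 + 8×2 = 129
Option 4: 9×5 + 8×4 + 9×0 + 5×0 + 5×2 + 5×2 + 6×4 + 8×1 = 129
Option 5: 9×3 + 8×0 + 9×1 + 5×5 + 5×3 + 5×1 + 6×0 + 8×3 = 105
Option 6: 9×4 + 8×3 + 9×2 + 5×4 + 5×4 + 5×5 + 6×3 + 8×5 = 201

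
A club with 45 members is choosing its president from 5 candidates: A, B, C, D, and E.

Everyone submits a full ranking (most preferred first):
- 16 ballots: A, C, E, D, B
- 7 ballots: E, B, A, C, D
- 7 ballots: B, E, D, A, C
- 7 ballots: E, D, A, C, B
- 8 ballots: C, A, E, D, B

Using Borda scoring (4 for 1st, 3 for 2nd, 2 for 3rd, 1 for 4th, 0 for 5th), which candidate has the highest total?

A: 16×4 + 7×2 + 7×1 + 7×2 + 8×3 = 123
B: 16×0 + 7×3 + 7×4 + 7×0 + 8×0 = 49
C: 16×3 + 7×1 + 7×0 + 7×1 + 8×4 = 94
D: 16×1 + 7×0 + 7×2 + 7×3 + 8×1 = 59
E: 16×2 + 7×4 + 7×3 + 7×4 + 8×2 = 125

E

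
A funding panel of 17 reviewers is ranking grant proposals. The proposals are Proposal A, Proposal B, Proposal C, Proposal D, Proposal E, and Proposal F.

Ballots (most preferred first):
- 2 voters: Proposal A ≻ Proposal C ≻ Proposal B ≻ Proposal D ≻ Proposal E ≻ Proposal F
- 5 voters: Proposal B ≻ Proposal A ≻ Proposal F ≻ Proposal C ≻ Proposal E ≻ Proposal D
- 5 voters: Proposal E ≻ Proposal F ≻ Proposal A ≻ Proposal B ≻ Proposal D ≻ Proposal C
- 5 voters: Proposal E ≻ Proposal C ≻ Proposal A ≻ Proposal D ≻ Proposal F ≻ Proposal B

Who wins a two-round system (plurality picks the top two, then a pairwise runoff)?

Proposal E

Round 1 first-place votes: Proposal A 2, Proposal B 5, Proposal C 0, Proposal D 0, Proposal E 10, Proposal F 0. Proposal E and Proposal B advance.
Runoff: Proposal E is ranked above Proposal B on 10 ballots, Proposal B above Proposal E on 7.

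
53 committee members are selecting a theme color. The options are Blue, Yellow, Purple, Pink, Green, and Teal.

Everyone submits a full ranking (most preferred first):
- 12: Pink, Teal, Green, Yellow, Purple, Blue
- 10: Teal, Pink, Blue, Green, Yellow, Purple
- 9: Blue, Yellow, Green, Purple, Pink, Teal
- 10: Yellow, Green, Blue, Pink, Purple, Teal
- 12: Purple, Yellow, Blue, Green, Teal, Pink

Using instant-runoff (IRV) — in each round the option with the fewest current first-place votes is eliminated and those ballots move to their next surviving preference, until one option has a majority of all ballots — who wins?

Round 1: Blue 9, Yellow 10, Purple 12, Pink 12, Green 0, Teal 10. Green eliminated.
Round 2: Blue 9, Yellow 10, Purple 12, Pink 12, Teal 10. Blue eliminated.
Round 3: Yellow 19, Purple 12, Pink 12, Teal 10. Teal eliminated.
Round 4: Yellow 19, Purple 12, Pink 22. Purple eliminated.
Round 5: Yellow 31, Pink 22. Yellow has a majority (≥27).

Yellow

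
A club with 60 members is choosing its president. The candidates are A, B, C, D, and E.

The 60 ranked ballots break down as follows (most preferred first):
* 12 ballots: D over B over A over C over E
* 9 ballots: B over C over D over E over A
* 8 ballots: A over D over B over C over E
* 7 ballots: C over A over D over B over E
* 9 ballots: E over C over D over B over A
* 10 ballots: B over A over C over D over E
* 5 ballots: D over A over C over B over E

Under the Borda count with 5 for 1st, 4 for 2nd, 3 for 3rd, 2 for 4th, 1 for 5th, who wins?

D

A: 12×3 + 9×1 + 8×5 + 7×4 + 9×1 + 10×4 + 5×4 = 182
B: 12×4 + 9×5 + 8×3 + 7×2 + 9×2 + 10×5 + 5×2 = 209
C: 12×2 + 9×4 + 8×2 + 7×5 + 9×4 + 10×3 + 5×3 = 192
D: 12×5 + 9×3 + 8×4 + 7×3 + 9×3 + 10×2 + 5×5 = 212
E: 12×1 + 9×2 + 8×1 + 7×1 + 9×5 + 10×1 + 5×1 = 105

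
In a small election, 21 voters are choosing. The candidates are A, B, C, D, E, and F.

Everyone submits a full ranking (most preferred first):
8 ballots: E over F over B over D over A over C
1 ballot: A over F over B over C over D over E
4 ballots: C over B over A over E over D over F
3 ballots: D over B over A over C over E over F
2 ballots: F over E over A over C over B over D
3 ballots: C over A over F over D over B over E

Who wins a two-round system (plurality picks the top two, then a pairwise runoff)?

C

Round 1 first-place votes: A 1, B 0, C 7, D 3, E 8, F 2. E and C advance.
Runoff: E is ranked above C on 10 ballots, C above E on 11.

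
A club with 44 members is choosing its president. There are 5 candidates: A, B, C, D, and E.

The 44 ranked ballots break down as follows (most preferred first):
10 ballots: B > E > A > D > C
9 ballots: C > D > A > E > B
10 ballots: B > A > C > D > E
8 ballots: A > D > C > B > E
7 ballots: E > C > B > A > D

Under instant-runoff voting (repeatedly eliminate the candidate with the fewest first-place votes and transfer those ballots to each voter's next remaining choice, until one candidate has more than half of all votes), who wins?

Round 1: A 8, B 20, C 9, D 0, E 7. D eliminated.
Round 2: A 8, B 20, C 9, E 7. E eliminated.
Round 3: A 8, B 20, C 16. A eliminated.
Round 4: B 20, C 24. C has a majority (≥23).

C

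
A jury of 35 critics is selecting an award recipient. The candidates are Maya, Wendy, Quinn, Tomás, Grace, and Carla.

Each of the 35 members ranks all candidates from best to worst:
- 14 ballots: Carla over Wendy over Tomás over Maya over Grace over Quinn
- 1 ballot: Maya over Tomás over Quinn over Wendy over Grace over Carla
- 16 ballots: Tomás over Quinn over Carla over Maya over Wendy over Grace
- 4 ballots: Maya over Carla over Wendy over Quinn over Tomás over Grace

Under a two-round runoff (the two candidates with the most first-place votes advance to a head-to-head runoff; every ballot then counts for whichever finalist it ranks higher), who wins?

Round 1 first-place votes: Maya 5, Wendy 0, Quinn 0, Tomás 16, Grace 0, Carla 14. Tomás and Carla advance.
Runoff: Tomás is ranked above Carla on 17 ballots, Carla above Tomás on 18.

Carla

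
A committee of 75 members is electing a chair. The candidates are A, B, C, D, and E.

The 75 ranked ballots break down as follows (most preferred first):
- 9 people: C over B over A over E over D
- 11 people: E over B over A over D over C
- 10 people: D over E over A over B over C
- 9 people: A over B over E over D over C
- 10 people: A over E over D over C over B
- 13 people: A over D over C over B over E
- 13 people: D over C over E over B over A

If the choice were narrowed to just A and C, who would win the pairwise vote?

A is ranked above C on 53 ballots; C above A on 22.

A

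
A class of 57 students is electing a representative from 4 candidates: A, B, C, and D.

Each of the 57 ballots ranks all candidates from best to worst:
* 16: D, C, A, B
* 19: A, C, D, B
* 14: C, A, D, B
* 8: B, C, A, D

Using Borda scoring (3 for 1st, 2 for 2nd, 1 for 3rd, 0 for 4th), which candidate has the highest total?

C

A: 16×1 + 19×3 + 14×2 + 8×1 = 109
B: 16×0 + 19×0 + 14×0 + 8×3 = 24
C: 16×2 + 19×2 + 14×3 + 8×2 = 128
D: 16×3 + 19×1 + 14×1 + 8×0 = 81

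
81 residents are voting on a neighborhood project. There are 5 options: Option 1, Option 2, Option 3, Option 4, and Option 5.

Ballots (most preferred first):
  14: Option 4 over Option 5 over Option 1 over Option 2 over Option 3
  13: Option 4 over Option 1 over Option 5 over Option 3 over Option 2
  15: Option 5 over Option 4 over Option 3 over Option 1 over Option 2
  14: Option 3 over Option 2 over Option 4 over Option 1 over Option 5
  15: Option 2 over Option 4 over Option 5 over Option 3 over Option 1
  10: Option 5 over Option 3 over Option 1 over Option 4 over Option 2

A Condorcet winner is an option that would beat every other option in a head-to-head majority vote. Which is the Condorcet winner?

Option 4

Option 4 vs Option 1: 71–10
Option 4 vs Option 2: 52–29
Option 4 vs Option 3: 57–24
Option 4 vs Option 5: 56–25
Option 4 beats every other option.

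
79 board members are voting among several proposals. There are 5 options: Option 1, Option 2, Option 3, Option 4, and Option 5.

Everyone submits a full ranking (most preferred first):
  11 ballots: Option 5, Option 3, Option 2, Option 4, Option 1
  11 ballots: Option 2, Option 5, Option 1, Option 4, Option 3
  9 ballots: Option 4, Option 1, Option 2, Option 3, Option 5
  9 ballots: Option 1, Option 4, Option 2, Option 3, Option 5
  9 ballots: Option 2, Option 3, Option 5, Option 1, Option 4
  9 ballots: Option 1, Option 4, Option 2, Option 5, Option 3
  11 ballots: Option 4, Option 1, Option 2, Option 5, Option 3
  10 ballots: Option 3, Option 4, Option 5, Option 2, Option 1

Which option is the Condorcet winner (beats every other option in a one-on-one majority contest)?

Option 4

Option 4 vs Option 1: 41–38
Option 4 vs Option 2: 48–31
Option 4 vs Option 3: 49–30
Option 4 vs Option 5: 48–31
Option 4 beats every other option.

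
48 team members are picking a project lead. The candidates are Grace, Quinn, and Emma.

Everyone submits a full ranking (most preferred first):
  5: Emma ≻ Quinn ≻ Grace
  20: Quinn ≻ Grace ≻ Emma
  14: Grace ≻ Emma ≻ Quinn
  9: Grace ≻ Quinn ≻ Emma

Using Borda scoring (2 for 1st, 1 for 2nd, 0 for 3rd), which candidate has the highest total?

Grace: 5×0 + 20×1 + 14×2 + 9×2 = 66
Quinn: 5×1 + 20×2 + 14×0 + 9×1 = 54
Emma: 5×2 + 20×0 + 14×1 + 9×0 = 24

Grace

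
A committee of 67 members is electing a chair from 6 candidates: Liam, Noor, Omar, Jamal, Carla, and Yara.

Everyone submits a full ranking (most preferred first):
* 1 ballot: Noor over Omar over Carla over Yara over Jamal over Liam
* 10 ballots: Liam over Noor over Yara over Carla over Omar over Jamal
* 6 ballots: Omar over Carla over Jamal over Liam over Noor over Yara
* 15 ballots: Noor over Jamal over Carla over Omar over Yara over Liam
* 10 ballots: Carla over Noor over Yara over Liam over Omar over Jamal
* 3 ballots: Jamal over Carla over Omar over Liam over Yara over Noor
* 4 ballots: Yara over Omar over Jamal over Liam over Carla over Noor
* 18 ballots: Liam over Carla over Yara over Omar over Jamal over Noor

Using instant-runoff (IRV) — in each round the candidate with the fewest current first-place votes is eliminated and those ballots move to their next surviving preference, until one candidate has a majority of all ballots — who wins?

Carla

Round 1: Liam 28, Noor 16, Omar 6, Jamal 3, Carla 10, Yara 4. Jamal eliminated.
Round 2: Liam 28, Noor 16, Omar 6, Carla 13, Yara 4. Yara eliminated.
Round 3: Liam 28, Noor 16, Omar 10, Carla 13. Omar eliminated.
Round 4: Liam 32, Noor 16, Carla 19. Noor eliminated.
Round 5: Liam 32, Carla 35. Carla has a majority (≥34).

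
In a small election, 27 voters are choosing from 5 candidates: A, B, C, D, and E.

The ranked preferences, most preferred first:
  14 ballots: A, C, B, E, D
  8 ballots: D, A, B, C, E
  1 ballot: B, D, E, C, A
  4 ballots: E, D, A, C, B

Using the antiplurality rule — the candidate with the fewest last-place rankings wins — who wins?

C

Last-place votes: A 1, B 4, C 0, D 14, E 8.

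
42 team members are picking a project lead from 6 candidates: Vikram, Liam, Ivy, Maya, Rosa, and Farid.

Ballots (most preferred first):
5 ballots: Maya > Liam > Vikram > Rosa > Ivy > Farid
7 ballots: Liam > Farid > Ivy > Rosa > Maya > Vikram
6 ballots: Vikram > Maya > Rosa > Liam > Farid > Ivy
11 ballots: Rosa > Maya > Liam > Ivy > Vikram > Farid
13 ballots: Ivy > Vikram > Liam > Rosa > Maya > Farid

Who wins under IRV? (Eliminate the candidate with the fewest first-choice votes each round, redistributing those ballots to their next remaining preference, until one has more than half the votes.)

Round 1: Vikram 6, Liam 7, Ivy 13, Maya 5, Rosa 11, Farid 0. Farid eliminated.
Round 2: Vikram 6, Liam 7, Ivy 13, Maya 5, Rosa 11. Maya eliminated.
Round 3: Vikram 6, Liam 12, Ivy 13, Rosa 11. Vikram eliminated.
Round 4: Liam 12, Ivy 13, Rosa 17. Liam eliminated.
Round 5: Ivy 20, Rosa 22. Rosa has a majority (≥22).

Rosa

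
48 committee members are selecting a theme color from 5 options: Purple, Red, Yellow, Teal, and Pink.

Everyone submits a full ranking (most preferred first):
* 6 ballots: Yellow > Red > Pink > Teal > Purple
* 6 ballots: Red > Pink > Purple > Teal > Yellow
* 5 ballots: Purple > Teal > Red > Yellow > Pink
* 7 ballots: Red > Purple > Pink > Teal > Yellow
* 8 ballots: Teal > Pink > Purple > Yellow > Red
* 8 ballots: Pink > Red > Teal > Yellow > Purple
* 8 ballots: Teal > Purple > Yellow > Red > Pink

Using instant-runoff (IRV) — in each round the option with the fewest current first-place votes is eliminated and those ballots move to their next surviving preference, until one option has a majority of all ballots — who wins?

Round 1: Purple 5, Red 13, Yellow 6, Teal 16, Pink 8. Purple eliminated.
Round 2: Red 13, Yellow 6, Teal 21, Pink 8. Yellow eliminated.
Round 3: Red 19, Teal 21, Pink 8. Pink eliminated.
Round 4: Red 27, Teal 21. Red has a majority (≥25).

Red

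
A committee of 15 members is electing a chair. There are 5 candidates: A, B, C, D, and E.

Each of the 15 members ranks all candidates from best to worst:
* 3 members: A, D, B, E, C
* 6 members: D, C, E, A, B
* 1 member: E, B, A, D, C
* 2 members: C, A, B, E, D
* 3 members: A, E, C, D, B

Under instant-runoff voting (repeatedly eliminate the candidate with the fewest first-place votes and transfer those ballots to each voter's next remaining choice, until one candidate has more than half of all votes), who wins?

Round 1: A 6, B 0, C 2, D 6, E 1. B eliminated.
Round 2: A 6, C 2, D 6, E 1. E eliminated.
Round 3: A 7, C 2, D 6. C eliminated.
Round 4: A 9, D 6. A has a majority (≥8).

A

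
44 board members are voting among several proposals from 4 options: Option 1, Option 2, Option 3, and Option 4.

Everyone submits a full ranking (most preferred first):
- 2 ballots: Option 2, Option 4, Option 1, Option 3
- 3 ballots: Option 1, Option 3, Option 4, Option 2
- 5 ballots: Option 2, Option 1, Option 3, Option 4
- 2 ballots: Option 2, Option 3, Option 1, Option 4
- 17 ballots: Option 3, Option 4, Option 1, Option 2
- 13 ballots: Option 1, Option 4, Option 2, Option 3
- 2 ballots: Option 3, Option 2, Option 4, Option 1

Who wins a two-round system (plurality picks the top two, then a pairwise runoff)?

Round 1 first-place votes: Option 1 16, Option 2 9, Option 3 19, Option 4 0. Option 3 and Option 1 advance.
Runoff: Option 3 is ranked above Option 1 on 21 ballots, Option 1 above Option 3 on 23.

Option 1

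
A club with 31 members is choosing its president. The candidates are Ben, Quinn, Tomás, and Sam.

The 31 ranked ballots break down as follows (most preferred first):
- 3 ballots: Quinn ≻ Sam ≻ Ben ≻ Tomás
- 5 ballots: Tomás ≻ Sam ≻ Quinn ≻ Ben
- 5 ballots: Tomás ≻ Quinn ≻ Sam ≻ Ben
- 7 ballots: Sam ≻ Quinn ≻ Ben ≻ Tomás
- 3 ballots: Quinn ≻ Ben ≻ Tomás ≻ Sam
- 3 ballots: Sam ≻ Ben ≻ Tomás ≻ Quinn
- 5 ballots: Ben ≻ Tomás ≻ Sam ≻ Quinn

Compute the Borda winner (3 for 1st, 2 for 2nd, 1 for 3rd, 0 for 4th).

Ben: 3×1 + 5×0 + 5×0 + 7×1 + 3×2 + 3×2 + 5×3 = 37
Quinn: 3×3 + 5×1 + 5×2 + 7×2 + 3×3 + 3×0 + 5×0 = 47
Tomás: 3×0 + 5×3 + 5×3 + 7×0 + 3×1 + 3×1 + 5×2 = 46
Sam: 3×2 + 5×2 + 5×1 + 7×3 + 3×0 + 3×3 + 5×1 = 56

Sam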